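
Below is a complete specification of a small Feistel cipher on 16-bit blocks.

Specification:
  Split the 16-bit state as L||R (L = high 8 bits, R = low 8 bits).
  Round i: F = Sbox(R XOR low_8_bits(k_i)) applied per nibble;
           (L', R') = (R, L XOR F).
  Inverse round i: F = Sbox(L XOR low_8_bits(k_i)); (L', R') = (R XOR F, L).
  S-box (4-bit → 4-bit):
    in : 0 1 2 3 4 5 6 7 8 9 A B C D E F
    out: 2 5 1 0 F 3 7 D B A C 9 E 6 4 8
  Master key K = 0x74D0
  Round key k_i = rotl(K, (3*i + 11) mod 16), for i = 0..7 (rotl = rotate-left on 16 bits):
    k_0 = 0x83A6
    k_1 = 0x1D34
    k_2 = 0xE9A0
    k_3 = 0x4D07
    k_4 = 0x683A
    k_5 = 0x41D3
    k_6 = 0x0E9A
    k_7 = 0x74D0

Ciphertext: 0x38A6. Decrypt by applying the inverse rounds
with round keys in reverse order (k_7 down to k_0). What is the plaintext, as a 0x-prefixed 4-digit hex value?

0x8F53

s_0 = ciphertext = 0x38A6
s_1 = InvRound(s_0, k_7) = 0xED38
s_2 = InvRound(s_1, k_6) = 0xE5ED
s_3 = InvRound(s_2, k_5) = 0xEAE5
s_4 = InvRound(s_3, k_4) = 0x87EA
s_5 = InvRound(s_4, k_3) = 0x5887
s_6 = InvRound(s_5, k_2) = 0x0C58
s_7 = InvRound(s_6, k_1) = 0x530C
s_8 = InvRound(s_7, k_0) = 0x8F53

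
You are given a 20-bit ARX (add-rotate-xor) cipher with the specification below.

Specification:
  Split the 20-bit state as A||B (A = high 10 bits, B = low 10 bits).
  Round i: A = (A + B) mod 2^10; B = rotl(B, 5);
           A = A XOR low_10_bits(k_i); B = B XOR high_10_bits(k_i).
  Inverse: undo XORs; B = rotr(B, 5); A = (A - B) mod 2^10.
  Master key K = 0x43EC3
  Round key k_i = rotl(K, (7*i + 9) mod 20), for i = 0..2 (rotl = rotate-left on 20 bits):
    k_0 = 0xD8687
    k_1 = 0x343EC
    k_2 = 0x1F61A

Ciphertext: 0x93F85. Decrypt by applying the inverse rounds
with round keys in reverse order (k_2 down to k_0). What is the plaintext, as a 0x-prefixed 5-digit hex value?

0x99FF4

s_0 = ciphertext = 0x93F85
s_1 = InvRound(s_0, k_2) = 0x4DB1F
s_2 = InvRound(s_1, k_1) = 0x371FE
s_3 = InvRound(s_2, k_0) = 0x99FF4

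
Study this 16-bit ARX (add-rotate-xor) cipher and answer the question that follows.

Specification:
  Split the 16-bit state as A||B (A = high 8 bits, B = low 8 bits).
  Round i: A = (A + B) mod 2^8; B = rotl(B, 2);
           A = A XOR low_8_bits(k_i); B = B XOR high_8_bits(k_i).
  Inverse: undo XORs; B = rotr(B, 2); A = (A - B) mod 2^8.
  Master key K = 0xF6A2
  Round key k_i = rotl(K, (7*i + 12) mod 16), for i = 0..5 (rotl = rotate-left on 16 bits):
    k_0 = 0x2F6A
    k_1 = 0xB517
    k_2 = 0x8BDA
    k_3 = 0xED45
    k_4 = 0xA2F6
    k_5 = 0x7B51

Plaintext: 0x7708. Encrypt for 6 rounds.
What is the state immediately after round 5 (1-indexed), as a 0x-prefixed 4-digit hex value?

s_0 = plaintext = 0x7708
s_1 = Round(s_0, k_0) = 0x150F
s_2 = Round(s_1, k_1) = 0x3389
s_3 = Round(s_2, k_2) = 0x66AD
s_4 = Round(s_3, k_3) = 0x565B
s_5 = Round(s_4, k_4) = 0x47CF
s_6 = Round(s_5, k_5) = 0x4744

0x47CF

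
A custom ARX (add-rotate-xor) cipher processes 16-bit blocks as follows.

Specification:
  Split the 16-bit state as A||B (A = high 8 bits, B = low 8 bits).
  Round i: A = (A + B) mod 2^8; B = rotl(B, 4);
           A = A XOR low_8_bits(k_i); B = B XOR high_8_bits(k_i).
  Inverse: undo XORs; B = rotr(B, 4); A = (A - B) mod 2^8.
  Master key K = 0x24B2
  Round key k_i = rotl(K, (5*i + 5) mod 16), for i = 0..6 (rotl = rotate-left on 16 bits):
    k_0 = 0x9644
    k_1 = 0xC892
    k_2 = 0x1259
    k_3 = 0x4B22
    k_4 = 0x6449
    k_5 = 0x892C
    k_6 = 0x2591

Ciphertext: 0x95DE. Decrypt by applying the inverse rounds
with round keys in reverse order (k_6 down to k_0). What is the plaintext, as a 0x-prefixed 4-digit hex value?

0xBFBB

s_0 = ciphertext = 0x95DE
s_1 = InvRound(s_0, k_6) = 0x45BF
s_2 = InvRound(s_1, k_5) = 0x0663
s_3 = InvRound(s_2, k_4) = 0xDF70
s_4 = InvRound(s_3, k_3) = 0x4AB3
s_5 = InvRound(s_4, k_2) = 0xF91A
s_6 = InvRound(s_5, k_1) = 0x3E2D
s_7 = InvRound(s_6, k_0) = 0xBFBB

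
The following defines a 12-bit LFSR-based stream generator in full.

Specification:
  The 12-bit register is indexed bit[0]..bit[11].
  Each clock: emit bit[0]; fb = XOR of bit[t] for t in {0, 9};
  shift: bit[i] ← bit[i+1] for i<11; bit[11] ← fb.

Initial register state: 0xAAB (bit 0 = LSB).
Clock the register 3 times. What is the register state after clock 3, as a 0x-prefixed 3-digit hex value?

0xD55

reg_0 = 0xAAB
clock 1: out=1, reg = 0x555
clock 2: out=1, reg = 0xAAA
clock 3: out=0, reg = 0xD55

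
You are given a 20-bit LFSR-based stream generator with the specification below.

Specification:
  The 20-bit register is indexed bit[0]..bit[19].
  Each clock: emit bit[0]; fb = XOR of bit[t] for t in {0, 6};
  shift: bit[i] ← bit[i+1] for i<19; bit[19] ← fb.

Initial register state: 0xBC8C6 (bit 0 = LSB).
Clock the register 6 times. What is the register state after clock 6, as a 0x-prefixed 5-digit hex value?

reg_0 = 0xBC8C6
clock 1: out=0, reg = 0xDE463
clock 2: out=1, reg = 0x6F231
clock 3: out=1, reg = 0xB7918
clock 4: out=0, reg = 0x5BC8C
clock 5: out=0, reg = 0x2DE46
clock 6: out=0, reg = 0x96F23

0x96F23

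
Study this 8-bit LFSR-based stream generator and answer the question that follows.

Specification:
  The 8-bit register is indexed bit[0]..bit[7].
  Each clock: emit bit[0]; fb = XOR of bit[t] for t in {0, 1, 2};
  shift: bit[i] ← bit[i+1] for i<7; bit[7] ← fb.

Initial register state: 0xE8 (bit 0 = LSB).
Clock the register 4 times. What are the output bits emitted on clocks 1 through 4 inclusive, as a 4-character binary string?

0001

reg_0 = 0xE8
clock 1: out=0, reg = 0x74
clock 2: out=0, reg = 0xBA
clock 3: out=0, reg = 0xDD
clock 4: out=1, reg = 0x6E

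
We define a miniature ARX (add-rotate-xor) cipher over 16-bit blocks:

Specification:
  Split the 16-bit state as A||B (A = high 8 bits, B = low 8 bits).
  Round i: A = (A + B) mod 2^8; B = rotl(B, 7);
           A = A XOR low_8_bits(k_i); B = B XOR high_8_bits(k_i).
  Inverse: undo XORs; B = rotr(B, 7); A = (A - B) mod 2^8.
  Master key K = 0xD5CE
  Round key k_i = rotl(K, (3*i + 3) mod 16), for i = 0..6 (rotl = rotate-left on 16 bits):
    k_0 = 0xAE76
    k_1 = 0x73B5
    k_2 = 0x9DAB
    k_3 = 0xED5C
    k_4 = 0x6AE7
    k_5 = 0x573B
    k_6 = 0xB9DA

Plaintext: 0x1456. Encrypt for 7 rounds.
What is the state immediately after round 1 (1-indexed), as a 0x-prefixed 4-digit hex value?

s_0 = plaintext = 0x1456
s_1 = Round(s_0, k_0) = 0x1C85
s_2 = Round(s_1, k_1) = 0x14B1
s_3 = Round(s_2, k_2) = 0x6E45
s_4 = Round(s_3, k_3) = 0xEF4F
s_5 = Round(s_4, k_4) = 0xD9CD
s_6 = Round(s_5, k_5) = 0x9DB1
s_7 = Round(s_6, k_6) = 0x9461

0x1C85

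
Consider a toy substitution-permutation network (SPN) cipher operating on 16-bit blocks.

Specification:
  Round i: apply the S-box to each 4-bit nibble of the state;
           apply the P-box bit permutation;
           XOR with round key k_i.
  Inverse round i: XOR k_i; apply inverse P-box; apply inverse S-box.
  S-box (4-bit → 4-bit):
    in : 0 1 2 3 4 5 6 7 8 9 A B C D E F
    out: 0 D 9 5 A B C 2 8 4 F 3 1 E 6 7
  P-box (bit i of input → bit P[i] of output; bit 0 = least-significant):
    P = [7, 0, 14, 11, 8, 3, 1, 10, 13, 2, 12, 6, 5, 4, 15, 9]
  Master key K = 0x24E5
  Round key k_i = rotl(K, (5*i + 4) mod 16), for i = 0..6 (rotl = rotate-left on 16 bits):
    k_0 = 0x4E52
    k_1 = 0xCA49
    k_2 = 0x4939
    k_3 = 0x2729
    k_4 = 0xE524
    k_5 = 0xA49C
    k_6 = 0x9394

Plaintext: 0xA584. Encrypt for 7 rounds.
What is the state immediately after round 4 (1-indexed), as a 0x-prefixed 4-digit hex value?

s_0 = plaintext = 0xA584
s_1 = Round(s_0, k_0) = 0xE027
s_2 = Round(s_1, k_1) = 0x4F58
s_3 = Round(s_2, k_2) = 0x7625
s_4 = Round(s_3, k_3) = 0x3AF8
s_5 = Round(s_4, k_4) = 0x5C4A
s_6 = Round(s_5, k_5) = 0xCA25
s_7 = Round(s_6, k_6) = 0xAE71

0x3AF8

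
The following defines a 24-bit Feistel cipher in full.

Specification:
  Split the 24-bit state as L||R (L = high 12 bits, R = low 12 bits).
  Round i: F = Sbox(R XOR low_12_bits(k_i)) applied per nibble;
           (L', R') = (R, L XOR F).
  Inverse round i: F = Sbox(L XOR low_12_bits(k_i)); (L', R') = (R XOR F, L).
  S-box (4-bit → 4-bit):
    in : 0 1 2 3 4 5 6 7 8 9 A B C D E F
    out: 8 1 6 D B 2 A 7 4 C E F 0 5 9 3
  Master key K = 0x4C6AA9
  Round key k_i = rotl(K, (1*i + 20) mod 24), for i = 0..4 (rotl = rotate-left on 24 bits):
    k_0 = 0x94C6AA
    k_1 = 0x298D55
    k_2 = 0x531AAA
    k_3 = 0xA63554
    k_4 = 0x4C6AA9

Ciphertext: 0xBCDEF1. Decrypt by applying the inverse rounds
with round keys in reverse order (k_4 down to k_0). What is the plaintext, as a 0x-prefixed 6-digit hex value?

0xAA848E

s_0 = ciphertext = 0xBCDEF1
s_1 = InvRound(s_0, k_4) = 0xF5ABCD
s_2 = InvRound(s_1, k_3) = 0x544F5A
s_3 = InvRound(s_2, k_2) = 0xCC3544
s_4 = InvRound(s_3, k_1) = 0x48ECC3
s_5 = InvRound(s_4, k_0) = 0xAA848E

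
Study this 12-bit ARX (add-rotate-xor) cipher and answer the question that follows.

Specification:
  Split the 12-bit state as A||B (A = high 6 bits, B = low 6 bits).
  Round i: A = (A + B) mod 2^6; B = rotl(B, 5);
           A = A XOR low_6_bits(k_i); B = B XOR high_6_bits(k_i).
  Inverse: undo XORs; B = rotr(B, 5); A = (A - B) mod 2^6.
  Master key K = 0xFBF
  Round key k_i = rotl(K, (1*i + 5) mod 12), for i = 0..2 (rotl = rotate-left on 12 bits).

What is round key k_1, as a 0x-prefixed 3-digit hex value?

0xFFE

K = 0xFBF
k_0 = rotl(K, (1*0+5) mod 12) = rotl(K, 5) = 0x7FF
k_1 = rotl(K, (1*1+5) mod 12) = rotl(K, 6) = 0xFFE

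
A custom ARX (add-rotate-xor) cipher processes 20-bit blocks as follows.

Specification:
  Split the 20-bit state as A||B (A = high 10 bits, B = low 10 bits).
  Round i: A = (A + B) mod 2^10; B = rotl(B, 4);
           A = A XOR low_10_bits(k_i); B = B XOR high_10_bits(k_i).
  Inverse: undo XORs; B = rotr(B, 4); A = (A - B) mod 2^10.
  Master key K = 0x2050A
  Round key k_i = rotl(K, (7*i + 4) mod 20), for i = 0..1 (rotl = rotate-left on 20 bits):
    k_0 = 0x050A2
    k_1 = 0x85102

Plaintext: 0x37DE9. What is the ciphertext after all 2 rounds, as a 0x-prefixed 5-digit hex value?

0x7BE2E

s_0 = plaintext = 0x37DE9
s_1 = Round(s_0, k_0) = 0x9AA83
s_2 = Round(s_1, k_1) = 0x7BE2E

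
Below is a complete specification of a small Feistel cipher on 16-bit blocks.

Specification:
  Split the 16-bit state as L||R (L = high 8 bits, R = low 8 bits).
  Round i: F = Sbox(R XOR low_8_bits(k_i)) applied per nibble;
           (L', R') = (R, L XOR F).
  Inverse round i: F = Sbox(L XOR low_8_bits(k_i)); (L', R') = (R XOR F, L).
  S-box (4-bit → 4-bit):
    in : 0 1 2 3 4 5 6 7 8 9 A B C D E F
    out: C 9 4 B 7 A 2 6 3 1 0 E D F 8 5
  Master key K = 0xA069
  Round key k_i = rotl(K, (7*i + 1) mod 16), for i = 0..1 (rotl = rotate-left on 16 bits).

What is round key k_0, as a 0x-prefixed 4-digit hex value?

K = 0xA069
k_0 = rotl(K, (7*0+1) mod 16) = rotl(K, 1) = 0x40D3

0x40D3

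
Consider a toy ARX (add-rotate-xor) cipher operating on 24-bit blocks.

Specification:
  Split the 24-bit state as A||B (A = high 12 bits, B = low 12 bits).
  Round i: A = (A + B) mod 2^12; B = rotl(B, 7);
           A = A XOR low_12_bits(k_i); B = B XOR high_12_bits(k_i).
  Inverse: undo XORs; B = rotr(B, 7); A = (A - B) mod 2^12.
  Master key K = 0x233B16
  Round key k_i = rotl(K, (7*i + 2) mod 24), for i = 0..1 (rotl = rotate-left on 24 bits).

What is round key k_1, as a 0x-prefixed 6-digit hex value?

K = 0x233B16
k_0 = rotl(K, (7*0+2) mod 24) = rotl(K, 2) = 0x8CEC58
k_1 = rotl(K, (7*1+2) mod 24) = rotl(K, 9) = 0x762C46

0x762C46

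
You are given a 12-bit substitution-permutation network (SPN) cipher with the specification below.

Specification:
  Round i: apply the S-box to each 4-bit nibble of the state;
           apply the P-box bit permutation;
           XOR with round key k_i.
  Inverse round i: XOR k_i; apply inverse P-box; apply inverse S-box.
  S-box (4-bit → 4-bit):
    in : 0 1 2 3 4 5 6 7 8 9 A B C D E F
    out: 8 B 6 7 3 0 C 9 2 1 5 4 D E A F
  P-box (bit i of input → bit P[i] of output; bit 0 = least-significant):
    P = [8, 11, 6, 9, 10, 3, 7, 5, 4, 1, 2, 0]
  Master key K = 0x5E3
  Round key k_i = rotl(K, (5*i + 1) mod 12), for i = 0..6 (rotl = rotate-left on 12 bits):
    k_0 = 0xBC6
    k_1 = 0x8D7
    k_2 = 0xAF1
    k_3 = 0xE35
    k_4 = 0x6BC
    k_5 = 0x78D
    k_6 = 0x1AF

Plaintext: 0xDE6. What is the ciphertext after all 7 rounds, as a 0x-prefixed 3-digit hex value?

0xCDF

s_0 = plaintext = 0xDE6
s_1 = Round(s_0, k_0) = 0x9A9
s_2 = Round(s_1, k_1) = 0xD47
s_3 = Round(s_2, k_2) = 0xDFE
s_4 = Round(s_3, k_3) = 0x09A
s_5 = Round(s_4, k_4) = 0x3FD
s_6 = Round(s_5, k_5) = 0x973
s_7 = Round(s_6, k_6) = 0xCDF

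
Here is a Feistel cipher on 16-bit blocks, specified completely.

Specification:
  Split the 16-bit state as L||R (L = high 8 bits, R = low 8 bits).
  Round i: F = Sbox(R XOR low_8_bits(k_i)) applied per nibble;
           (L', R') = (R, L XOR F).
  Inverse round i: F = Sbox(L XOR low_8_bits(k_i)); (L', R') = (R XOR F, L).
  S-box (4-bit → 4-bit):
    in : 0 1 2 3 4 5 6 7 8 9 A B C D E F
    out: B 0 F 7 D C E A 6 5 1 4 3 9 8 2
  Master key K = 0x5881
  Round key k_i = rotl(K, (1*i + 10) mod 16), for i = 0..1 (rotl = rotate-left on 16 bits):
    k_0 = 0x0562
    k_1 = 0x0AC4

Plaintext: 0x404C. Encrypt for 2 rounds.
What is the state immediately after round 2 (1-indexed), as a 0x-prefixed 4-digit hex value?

0xB8EF

s_0 = plaintext = 0x404C
s_1 = Round(s_0, k_0) = 0x4CB8
s_2 = Round(s_1, k_1) = 0xB8EF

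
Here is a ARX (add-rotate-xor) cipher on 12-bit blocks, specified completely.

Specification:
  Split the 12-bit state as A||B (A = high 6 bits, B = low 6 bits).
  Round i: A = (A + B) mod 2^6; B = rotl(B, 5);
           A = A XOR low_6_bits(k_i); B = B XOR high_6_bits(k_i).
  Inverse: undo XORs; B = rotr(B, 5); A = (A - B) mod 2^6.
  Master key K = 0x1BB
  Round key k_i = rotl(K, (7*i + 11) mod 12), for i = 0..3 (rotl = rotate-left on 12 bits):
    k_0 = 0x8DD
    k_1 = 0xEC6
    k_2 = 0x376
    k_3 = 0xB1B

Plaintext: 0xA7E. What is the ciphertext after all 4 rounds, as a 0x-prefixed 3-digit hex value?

s_0 = plaintext = 0xA7E
s_1 = Round(s_0, k_0) = 0xEBC
s_2 = Round(s_1, k_1) = 0xC25
s_3 = Round(s_2, k_2) = 0x8FF
s_4 = Round(s_3, k_3) = 0xE53

0xE53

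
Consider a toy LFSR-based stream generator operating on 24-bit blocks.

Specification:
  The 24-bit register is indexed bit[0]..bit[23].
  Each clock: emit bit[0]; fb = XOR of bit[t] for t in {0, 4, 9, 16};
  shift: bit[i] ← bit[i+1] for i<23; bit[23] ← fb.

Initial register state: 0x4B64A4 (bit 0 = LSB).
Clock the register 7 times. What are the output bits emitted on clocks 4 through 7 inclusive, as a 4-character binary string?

0010

reg_0 = 0x4B64A4
clock 1: out=0, reg = 0xA5B252
clock 2: out=0, reg = 0xD2D929
clock 3: out=1, reg = 0xE96C94
clock 4: out=0, reg = 0x74B64A
clock 5: out=0, reg = 0xBA5B25
clock 6: out=1, reg = 0x5D2D92
clock 7: out=0, reg = 0x2E96C9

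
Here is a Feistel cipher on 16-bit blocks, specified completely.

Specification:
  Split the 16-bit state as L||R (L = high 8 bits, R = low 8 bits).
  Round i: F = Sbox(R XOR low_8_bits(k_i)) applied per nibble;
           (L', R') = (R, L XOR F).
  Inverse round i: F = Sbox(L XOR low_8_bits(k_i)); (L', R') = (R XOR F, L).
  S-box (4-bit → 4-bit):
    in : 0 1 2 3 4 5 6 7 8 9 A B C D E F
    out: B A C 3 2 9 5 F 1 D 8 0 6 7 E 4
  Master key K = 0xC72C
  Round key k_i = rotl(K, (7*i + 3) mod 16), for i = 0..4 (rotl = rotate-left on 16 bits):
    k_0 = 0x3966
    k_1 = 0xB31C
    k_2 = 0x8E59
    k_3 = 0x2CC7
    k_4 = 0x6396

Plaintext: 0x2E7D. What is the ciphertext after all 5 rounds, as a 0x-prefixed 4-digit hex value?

0x10DA

s_0 = plaintext = 0x2E7D
s_1 = Round(s_0, k_0) = 0x7D8E
s_2 = Round(s_1, k_1) = 0x8EA1
s_3 = Round(s_2, k_2) = 0xA1CF
s_4 = Round(s_3, k_3) = 0xCF10
s_5 = Round(s_4, k_4) = 0x10DA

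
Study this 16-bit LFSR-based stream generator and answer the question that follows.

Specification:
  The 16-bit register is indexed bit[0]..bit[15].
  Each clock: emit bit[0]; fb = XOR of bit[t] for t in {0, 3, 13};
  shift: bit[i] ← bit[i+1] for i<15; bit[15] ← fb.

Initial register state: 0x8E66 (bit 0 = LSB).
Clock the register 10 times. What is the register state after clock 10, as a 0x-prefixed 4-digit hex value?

0x57A3

reg_0 = 0x8E66
clock 1: out=0, reg = 0x4733
clock 2: out=1, reg = 0xA399
clock 3: out=1, reg = 0xD1CC
clock 4: out=0, reg = 0xE8E6
clock 5: out=0, reg = 0xF473
clock 6: out=1, reg = 0x7A39
clock 7: out=1, reg = 0xBD1C
clock 8: out=0, reg = 0x5E8E
clock 9: out=0, reg = 0xAF47
clock 10: out=1, reg = 0x57A3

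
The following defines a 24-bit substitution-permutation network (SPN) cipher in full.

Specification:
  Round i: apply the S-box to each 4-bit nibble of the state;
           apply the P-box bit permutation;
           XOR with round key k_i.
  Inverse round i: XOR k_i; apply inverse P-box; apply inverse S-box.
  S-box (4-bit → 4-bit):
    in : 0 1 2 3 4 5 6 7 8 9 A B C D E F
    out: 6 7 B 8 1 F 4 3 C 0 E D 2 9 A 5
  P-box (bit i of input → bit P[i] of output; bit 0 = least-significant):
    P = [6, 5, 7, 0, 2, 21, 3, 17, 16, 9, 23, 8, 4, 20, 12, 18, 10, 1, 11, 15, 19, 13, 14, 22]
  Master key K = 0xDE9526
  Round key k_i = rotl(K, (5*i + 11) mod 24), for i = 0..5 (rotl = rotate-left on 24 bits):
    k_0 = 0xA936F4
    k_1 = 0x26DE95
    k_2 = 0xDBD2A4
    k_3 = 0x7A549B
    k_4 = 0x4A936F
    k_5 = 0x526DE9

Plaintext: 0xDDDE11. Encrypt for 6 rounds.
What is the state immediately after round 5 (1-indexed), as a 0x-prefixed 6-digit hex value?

0x98780A

s_0 = plaintext = 0xDDDE11
s_1 = Round(s_0, k_0) = 0xC5B108
s_2 = Round(s_1, k_1) = 0x83600E
s_3 = Round(s_2, k_2) = 0x3B008D
s_4 = Round(s_3, k_3) = 0xA8CAD2
s_5 = Round(s_4, k_4) = 0x98780A
s_6 = Round(s_5, k_5) = 0xE2E450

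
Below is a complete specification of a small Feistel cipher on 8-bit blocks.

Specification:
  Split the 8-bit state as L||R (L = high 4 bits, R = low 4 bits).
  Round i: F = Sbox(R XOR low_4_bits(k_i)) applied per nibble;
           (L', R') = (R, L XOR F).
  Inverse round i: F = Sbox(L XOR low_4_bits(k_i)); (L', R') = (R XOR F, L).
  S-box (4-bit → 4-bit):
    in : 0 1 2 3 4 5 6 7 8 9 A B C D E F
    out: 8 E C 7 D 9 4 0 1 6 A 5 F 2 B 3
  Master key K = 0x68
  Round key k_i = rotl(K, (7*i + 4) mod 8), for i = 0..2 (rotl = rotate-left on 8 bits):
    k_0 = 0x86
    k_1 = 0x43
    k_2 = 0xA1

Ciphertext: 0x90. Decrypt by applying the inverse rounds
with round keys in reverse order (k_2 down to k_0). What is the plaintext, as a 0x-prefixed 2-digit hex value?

0x65

s_0 = ciphertext = 0x90
s_1 = InvRound(s_0, k_2) = 0x19
s_2 = InvRound(s_1, k_1) = 0x51
s_3 = InvRound(s_2, k_0) = 0x65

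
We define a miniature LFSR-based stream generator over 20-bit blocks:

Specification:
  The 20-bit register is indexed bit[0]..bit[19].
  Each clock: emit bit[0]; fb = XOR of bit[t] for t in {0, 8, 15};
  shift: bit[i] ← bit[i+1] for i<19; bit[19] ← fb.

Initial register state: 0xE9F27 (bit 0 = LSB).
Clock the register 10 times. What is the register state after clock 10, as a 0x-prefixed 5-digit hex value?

0x417A7

reg_0 = 0xE9F27
clock 1: out=1, reg = 0xF4F93
clock 2: out=1, reg = 0x7A7C9
clock 3: out=1, reg = 0xBD3E4
clock 4: out=0, reg = 0x5E9F2
clock 5: out=0, reg = 0x2F4F9
clock 6: out=1, reg = 0x17A7C
clock 7: out=0, reg = 0x0BD3E
clock 8: out=0, reg = 0x05E9F
clock 9: out=1, reg = 0x82F4F
clock 10: out=1, reg = 0x417A7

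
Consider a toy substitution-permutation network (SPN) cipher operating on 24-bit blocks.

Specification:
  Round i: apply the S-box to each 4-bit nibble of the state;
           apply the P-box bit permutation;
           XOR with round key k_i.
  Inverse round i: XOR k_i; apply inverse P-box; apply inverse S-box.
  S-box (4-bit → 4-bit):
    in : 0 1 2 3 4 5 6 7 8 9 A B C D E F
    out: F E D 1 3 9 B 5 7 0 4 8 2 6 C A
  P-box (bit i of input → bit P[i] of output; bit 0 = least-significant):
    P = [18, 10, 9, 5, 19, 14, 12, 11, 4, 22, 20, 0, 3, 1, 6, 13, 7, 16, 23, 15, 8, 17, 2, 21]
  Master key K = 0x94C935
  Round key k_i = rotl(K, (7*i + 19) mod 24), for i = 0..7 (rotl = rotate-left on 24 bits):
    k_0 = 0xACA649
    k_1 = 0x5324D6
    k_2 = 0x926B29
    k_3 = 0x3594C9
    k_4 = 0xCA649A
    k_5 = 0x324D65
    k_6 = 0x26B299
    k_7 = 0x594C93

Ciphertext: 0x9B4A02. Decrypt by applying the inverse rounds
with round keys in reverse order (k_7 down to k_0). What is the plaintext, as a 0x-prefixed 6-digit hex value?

s_0 = ciphertext = 0x9B4A02
s_1 = InvRound(s_0, k_7) = 0xC7969D
s_2 = InvRound(s_1, k_6) = 0xEDBC9C
s_3 = InvRound(s_2, k_5) = 0x402085
s_4 = InvRound(s_3, k_4) = 0xDA454C
s_5 = InvRound(s_4, k_3) = 0x009F83
s_6 = InvRound(s_5, k_2) = 0xC26ADF
s_7 = InvRound(s_6, k_1) = 0x9D3EFD
s_8 = InvRound(s_7, k_0) = 0xE697EB

0xE697EB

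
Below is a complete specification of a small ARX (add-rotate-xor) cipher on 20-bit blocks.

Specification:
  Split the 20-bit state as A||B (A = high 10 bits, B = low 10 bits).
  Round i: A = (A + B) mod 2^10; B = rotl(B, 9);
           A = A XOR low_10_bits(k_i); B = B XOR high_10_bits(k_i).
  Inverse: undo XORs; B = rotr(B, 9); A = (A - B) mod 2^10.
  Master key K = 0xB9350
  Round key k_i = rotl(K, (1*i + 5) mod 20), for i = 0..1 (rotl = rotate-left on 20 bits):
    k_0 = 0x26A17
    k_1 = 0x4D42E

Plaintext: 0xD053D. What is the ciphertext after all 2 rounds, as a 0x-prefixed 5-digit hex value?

s_0 = plaintext = 0xD053D
s_1 = Round(s_0, k_0) = 0x9A604
s_2 = Round(s_1, k_1) = 0x10C37

0x10C37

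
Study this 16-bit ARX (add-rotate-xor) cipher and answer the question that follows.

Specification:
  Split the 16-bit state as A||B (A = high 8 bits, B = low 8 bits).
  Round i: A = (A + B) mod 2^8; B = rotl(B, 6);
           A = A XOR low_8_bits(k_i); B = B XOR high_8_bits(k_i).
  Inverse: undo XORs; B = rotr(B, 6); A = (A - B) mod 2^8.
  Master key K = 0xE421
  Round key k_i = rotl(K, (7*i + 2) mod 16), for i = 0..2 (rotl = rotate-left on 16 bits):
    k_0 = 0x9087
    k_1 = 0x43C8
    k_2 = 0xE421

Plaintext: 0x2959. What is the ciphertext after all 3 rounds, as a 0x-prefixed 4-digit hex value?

0xD458

s_0 = plaintext = 0x2959
s_1 = Round(s_0, k_0) = 0x05C6
s_2 = Round(s_1, k_1) = 0x03F2
s_3 = Round(s_2, k_2) = 0xD458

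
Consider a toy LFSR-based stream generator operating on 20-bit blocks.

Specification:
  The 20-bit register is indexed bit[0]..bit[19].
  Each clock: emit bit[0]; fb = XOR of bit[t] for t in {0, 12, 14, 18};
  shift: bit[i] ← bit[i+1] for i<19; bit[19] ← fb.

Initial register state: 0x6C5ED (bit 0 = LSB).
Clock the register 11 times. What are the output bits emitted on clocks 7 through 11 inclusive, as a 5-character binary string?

11101

reg_0 = 0x6C5ED
clock 1: out=1, reg = 0xB62F6
clock 2: out=0, reg = 0xDB17B
clock 3: out=1, reg = 0xED8BD
clock 4: out=1, reg = 0x76C5E
clock 5: out=0, reg = 0x3B62F
clock 6: out=1, reg = 0x1DB17
clock 7: out=1, reg = 0x8ED8B
clock 8: out=1, reg = 0x476C5
clock 9: out=1, reg = 0x23B62
clock 10: out=0, reg = 0x91DB1
clock 11: out=1, reg = 0x48ED8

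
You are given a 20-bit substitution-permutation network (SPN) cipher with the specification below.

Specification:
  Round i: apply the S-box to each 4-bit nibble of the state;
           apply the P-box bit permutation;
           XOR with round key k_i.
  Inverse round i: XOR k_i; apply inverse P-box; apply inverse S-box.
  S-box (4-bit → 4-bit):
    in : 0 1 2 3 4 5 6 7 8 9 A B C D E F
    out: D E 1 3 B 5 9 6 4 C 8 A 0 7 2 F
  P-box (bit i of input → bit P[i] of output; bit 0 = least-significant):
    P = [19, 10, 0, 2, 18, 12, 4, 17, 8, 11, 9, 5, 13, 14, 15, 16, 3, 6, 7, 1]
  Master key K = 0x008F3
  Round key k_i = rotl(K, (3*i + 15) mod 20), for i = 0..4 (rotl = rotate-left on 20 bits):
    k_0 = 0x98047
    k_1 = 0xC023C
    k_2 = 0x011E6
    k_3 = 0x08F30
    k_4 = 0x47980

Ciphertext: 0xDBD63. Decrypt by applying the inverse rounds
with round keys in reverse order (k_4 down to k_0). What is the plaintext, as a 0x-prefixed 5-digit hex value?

0xECA1C

s_0 = ciphertext = 0xDBD63
s_1 = InvRound(s_0, k_4) = 0x11ACD
s_2 = InvRound(s_1, k_3) = 0xD9671
s_3 = InvRound(s_2, k_2) = 0x9955F
s_4 = InvRound(s_3, k_1) = 0xB9037
s_5 = InvRound(s_4, k_0) = 0xECA1C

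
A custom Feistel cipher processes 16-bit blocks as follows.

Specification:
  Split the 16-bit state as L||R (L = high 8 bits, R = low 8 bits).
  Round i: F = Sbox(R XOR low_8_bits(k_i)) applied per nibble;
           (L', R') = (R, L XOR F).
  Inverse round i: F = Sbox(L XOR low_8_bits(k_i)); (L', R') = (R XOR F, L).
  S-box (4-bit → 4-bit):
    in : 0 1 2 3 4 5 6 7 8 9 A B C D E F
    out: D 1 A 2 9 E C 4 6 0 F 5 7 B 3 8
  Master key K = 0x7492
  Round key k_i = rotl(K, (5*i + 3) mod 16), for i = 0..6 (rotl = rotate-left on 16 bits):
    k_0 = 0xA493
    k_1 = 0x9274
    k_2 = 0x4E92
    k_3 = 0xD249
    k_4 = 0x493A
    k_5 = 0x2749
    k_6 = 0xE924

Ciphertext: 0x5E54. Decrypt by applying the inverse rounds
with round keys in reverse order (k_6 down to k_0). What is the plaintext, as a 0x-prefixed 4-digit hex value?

s_0 = ciphertext = 0x5E54
s_1 = InvRound(s_0, k_6) = 0x1B5E
s_2 = InvRound(s_1, k_5) = 0xB41B
s_3 = InvRound(s_2, k_4) = 0x78B4
s_4 = InvRound(s_3, k_3) = 0x9578
s_5 = InvRound(s_4, k_2) = 0xAC95
s_6 = InvRound(s_5, k_1) = 0x23AC
s_7 = InvRound(s_6, k_0) = 0xF123

0xF123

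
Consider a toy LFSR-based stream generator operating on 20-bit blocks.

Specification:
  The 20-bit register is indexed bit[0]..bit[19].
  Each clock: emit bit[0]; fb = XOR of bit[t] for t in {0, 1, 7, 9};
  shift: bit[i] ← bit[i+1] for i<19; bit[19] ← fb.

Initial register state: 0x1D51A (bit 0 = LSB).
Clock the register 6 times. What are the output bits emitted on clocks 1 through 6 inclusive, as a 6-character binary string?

010110

reg_0 = 0x1D51A
clock 1: out=0, reg = 0x8EA8D
clock 2: out=1, reg = 0xC7546
clock 3: out=0, reg = 0xE3AA3
clock 4: out=1, reg = 0x71D51
clock 5: out=1, reg = 0xB8EA8
clock 6: out=0, reg = 0x5C754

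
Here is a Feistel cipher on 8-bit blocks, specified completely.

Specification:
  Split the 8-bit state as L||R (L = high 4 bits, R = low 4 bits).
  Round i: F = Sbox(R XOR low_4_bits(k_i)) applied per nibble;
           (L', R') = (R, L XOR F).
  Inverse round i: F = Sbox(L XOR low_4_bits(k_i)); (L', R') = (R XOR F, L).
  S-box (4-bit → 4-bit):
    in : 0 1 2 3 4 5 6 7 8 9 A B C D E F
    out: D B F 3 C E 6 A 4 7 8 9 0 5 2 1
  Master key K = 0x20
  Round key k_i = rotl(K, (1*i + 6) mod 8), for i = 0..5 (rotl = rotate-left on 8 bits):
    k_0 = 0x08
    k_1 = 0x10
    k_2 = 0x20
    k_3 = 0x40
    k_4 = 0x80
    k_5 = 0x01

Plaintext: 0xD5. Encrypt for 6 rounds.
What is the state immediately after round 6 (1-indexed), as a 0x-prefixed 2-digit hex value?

s_0 = plaintext = 0xD5
s_1 = Round(s_0, k_0) = 0x58
s_2 = Round(s_1, k_1) = 0x81
s_3 = Round(s_2, k_2) = 0x13
s_4 = Round(s_3, k_3) = 0x32
s_5 = Round(s_4, k_4) = 0x2C
s_6 = Round(s_5, k_5) = 0xC7

0xC7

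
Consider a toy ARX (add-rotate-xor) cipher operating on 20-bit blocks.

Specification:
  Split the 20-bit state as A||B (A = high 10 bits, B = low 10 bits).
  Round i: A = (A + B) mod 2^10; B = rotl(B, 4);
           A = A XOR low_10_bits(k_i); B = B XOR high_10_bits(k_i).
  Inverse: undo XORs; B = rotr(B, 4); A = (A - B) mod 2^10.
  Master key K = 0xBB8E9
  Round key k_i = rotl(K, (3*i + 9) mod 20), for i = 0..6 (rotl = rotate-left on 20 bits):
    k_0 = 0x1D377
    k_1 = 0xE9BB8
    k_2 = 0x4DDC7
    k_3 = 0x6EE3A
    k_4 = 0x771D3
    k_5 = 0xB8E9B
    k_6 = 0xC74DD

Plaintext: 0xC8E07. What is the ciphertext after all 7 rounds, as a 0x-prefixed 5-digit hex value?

0xDD909

s_0 = plaintext = 0xC8E07
s_1 = Round(s_0, k_0) = 0x9740C
s_2 = Round(s_1, k_1) = 0x74766
s_3 = Round(s_2, k_2) = 0x3C35A
s_4 = Round(s_3, k_3) = 0x9C016
s_5 = Round(s_4, k_4) = 0xD54BC
s_6 = Round(s_5, k_5) = 0xA2921
s_7 = Round(s_6, k_6) = 0xDD909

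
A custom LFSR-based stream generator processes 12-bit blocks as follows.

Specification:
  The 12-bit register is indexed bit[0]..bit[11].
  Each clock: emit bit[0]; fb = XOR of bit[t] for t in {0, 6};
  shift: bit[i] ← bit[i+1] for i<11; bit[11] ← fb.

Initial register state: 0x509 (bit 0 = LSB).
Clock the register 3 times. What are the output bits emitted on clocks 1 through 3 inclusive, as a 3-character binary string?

100

reg_0 = 0x509
clock 1: out=1, reg = 0xA84
clock 2: out=0, reg = 0x542
clock 3: out=0, reg = 0xAA1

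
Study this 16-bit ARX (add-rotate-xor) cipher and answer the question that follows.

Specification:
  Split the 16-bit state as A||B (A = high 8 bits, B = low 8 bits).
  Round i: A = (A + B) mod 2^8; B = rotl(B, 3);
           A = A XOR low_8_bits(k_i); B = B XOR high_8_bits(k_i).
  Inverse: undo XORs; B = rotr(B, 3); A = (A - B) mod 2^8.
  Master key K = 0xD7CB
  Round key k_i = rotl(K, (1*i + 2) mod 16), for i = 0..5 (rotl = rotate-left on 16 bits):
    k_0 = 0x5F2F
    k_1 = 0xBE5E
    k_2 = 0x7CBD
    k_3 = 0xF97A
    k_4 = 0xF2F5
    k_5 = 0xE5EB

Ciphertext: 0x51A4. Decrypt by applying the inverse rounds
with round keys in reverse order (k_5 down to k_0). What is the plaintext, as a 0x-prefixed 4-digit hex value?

s_0 = ciphertext = 0x51A4
s_1 = InvRound(s_0, k_5) = 0x9228
s_2 = InvRound(s_1, k_4) = 0x0C5B
s_3 = InvRound(s_2, k_3) = 0x2254
s_4 = InvRound(s_3, k_2) = 0x9A05
s_5 = InvRound(s_4, k_1) = 0x4D77
s_6 = InvRound(s_5, k_0) = 0x5D05

0x5D05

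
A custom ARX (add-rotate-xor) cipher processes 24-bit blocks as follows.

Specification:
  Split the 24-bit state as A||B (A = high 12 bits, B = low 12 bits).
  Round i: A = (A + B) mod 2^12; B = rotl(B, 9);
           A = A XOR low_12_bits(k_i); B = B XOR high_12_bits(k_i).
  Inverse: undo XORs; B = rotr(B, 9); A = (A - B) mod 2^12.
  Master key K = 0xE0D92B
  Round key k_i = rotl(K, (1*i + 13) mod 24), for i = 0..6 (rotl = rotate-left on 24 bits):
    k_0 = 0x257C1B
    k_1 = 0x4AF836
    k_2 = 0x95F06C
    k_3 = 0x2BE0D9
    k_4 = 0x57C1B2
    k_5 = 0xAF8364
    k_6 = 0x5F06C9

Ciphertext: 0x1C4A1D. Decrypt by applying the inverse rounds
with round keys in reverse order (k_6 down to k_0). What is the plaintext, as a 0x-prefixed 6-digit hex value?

0x146ACA

s_0 = ciphertext = 0x1C4A1D
s_1 = InvRound(s_0, k_6) = 0x79EF6F
s_2 = InvRound(s_1, k_5) = 0x840CBA
s_3 = InvRound(s_2, k_4) = 0xBBEE34
s_4 = InvRound(s_3, k_3) = 0x711456
s_5 = InvRound(s_4, k_2) = 0xF2F84E
s_6 = InvRound(s_5, k_1) = 0x00B70E
s_7 = InvRound(s_6, k_0) = 0x146ACA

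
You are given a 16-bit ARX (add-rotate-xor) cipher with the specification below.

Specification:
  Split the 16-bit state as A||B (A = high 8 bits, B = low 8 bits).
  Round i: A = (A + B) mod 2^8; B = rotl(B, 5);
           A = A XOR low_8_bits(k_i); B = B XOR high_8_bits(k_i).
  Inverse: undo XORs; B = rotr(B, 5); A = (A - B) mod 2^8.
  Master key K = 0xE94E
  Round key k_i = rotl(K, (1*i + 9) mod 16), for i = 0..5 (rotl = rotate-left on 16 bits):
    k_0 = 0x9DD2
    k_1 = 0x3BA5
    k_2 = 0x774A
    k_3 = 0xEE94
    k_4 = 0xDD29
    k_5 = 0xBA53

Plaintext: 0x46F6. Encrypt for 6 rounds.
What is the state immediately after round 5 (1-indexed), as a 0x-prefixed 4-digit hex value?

s_0 = plaintext = 0x46F6
s_1 = Round(s_0, k_0) = 0xEE43
s_2 = Round(s_1, k_1) = 0x9453
s_3 = Round(s_2, k_2) = 0xAD1D
s_4 = Round(s_3, k_3) = 0x5E4D
s_5 = Round(s_4, k_4) = 0x8274
s_6 = Round(s_5, k_5) = 0xA534

0x8274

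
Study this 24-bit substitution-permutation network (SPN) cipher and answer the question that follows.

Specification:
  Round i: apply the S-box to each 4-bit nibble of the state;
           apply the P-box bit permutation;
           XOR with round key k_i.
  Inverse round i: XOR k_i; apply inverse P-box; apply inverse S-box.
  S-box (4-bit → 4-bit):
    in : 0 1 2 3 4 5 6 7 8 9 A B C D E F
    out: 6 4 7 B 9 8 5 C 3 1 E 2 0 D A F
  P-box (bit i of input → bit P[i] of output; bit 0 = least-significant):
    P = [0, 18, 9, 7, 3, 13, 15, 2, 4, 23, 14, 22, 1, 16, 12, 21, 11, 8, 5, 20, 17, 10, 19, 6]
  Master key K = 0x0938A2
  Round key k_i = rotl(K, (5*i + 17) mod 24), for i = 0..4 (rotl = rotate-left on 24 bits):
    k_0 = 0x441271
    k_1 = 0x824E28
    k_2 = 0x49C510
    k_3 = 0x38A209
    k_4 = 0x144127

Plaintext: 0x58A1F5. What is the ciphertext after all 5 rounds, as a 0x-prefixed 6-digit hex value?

0x0D828A

s_0 = plaintext = 0x58A1F5
s_1 = Round(s_0, k_0) = 0x65EBBD
s_2 = Round(s_1, k_1) = 0x396CA9
s_3 = Round(s_2, k_2) = 0x4B7957
s_4 = Round(s_3, k_3) = 0x1AB1DD
s_5 = Round(s_4, k_4) = 0x0D828A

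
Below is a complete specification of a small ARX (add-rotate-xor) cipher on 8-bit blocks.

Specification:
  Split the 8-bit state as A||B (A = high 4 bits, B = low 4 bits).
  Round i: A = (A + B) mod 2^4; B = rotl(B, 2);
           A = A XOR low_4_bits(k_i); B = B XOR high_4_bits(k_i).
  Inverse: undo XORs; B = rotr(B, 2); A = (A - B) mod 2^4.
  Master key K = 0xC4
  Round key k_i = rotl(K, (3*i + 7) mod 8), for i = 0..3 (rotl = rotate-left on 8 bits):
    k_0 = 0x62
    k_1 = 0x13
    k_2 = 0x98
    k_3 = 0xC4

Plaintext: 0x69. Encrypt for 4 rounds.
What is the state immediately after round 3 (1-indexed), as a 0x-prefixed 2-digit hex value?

s_0 = plaintext = 0x69
s_1 = Round(s_0, k_0) = 0xD0
s_2 = Round(s_1, k_1) = 0xE1
s_3 = Round(s_2, k_2) = 0x7D
s_4 = Round(s_3, k_3) = 0x0B

0x7D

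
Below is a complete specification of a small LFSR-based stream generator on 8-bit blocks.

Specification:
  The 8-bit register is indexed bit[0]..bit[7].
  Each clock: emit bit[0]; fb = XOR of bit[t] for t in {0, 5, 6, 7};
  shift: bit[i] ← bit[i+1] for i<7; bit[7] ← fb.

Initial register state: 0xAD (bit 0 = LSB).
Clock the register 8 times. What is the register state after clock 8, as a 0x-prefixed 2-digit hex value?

0x2D

reg_0 = 0xAD
clock 1: out=1, reg = 0xD6
clock 2: out=0, reg = 0x6B
clock 3: out=1, reg = 0xB5
clock 4: out=1, reg = 0xDA
clock 5: out=0, reg = 0x6D
clock 6: out=1, reg = 0xB6
clock 7: out=0, reg = 0x5B
clock 8: out=1, reg = 0x2D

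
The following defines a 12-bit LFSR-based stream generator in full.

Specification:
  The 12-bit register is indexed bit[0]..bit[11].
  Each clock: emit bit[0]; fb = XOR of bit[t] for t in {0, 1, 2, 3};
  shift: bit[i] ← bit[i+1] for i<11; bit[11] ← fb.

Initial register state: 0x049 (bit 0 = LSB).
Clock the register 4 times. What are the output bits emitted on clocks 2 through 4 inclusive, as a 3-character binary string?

reg_0 = 0x049
clock 1: out=1, reg = 0x024
clock 2: out=0, reg = 0x812
clock 3: out=0, reg = 0xC09
clock 4: out=1, reg = 0x604

001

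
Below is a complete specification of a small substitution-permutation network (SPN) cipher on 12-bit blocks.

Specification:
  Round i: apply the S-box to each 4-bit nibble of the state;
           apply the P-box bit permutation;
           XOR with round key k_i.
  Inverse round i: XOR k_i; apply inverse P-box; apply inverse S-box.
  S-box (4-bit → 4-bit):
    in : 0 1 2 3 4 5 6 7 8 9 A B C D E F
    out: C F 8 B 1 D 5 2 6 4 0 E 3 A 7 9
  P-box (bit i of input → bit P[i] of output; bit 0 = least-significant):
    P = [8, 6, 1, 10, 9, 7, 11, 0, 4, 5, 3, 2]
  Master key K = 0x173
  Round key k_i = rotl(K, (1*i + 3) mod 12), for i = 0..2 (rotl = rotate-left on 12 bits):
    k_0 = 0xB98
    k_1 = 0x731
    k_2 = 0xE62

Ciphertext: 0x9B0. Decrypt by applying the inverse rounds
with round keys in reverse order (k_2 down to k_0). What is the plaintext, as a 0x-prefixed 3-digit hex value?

s_0 = ciphertext = 0x9B0
s_1 = InvRound(s_0, k_2) = 0x4C1
s_2 = InvRound(s_1, k_1) = 0xCCC
s_3 = InvRound(s_2, k_0) = 0xF43

0xF43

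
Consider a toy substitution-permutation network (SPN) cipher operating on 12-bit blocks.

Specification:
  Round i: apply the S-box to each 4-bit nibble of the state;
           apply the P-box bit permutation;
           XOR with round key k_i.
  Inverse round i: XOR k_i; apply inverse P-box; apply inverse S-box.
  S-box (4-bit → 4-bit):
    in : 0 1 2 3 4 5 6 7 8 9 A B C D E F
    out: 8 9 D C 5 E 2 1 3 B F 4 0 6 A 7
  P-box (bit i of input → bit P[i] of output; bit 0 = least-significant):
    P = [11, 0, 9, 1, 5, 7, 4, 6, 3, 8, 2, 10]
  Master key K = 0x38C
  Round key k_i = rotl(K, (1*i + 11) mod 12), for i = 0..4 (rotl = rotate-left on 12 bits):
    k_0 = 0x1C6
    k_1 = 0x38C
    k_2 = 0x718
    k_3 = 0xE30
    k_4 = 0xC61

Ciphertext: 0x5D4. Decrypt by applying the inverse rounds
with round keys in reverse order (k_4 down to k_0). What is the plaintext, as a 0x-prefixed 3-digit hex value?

0x3FE

s_0 = ciphertext = 0x5D4
s_1 = InvRound(s_0, k_4) = 0xDF8
s_2 = InvRound(s_1, k_3) = 0x8EB
s_3 = InvRound(s_2, k_2) = 0xEAA
s_4 = InvRound(s_3, k_1) = 0x571
s_5 = InvRound(s_4, k_0) = 0x3FE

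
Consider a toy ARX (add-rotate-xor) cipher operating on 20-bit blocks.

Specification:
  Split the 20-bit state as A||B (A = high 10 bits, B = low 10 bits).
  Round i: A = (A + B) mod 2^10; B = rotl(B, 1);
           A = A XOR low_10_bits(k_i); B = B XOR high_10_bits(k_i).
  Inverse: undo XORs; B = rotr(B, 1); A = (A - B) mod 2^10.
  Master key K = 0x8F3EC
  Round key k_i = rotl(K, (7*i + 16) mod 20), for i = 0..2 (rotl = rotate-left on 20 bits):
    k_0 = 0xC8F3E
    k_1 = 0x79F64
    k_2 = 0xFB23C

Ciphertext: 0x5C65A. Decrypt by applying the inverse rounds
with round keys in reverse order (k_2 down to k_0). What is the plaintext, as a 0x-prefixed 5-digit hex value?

s_0 = ciphertext = 0x5C65A
s_1 = InvRound(s_0, k_2) = 0x9C8DB
s_2 = InvRound(s_1, k_1) = 0x1E09E
s_3 = InvRound(s_2, k_0) = 0xDA3DE

0xDA3DE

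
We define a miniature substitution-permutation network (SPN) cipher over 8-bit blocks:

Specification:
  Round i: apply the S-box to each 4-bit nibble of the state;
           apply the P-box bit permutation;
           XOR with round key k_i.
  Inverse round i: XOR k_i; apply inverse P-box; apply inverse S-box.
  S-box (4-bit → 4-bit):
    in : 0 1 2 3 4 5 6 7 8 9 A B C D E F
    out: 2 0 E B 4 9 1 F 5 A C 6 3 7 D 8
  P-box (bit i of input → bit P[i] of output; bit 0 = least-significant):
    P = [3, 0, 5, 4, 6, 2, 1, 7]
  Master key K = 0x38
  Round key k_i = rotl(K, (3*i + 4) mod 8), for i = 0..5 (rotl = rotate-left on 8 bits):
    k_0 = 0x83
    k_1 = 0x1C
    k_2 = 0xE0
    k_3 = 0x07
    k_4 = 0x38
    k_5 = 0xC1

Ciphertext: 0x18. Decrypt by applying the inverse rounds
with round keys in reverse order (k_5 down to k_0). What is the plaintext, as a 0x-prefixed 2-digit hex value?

0x27

s_0 = ciphertext = 0x18
s_1 = InvRound(s_0, k_5) = 0x53
s_2 = InvRound(s_1, k_4) = 0x8D
s_3 = InvRound(s_2, k_3) = 0xA6
s_4 = InvRound(s_3, k_2) = 0xD1
s_5 = InvRound(s_4, k_1) = 0x3C
s_6 = InvRound(s_5, k_0) = 0x27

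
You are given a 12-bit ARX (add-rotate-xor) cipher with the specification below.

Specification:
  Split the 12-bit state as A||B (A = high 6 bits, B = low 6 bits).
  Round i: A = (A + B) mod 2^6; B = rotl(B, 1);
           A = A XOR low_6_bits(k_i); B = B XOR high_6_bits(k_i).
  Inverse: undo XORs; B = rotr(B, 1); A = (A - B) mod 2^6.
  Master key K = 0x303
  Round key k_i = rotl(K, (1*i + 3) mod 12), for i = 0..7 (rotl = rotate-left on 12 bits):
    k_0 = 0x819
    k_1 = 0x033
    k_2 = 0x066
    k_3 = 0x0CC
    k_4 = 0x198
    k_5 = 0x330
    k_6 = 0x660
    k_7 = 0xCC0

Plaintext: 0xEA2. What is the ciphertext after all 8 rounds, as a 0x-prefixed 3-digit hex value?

s_0 = plaintext = 0xEA2
s_1 = Round(s_0, k_0) = 0x165
s_2 = Round(s_1, k_1) = 0x64B
s_3 = Round(s_2, k_2) = 0x097
s_4 = Round(s_3, k_3) = 0x56D
s_5 = Round(s_4, k_4) = 0x69D
s_6 = Round(s_5, k_5) = 0x1F6
s_7 = Round(s_6, k_6) = 0x774
s_8 = Round(s_7, k_7) = 0x45A

0x45A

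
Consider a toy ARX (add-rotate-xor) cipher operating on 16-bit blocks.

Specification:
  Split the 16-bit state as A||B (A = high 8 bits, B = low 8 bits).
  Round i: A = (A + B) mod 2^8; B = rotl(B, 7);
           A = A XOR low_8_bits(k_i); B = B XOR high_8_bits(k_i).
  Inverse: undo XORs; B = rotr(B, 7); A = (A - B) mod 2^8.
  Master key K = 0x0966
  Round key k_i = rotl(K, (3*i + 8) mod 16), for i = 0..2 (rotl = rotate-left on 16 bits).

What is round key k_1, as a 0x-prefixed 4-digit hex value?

0x304B

K = 0x0966
k_0 = rotl(K, (3*0+8) mod 16) = rotl(K, 8) = 0x6609
k_1 = rotl(K, (3*1+8) mod 16) = rotl(K, 11) = 0x304B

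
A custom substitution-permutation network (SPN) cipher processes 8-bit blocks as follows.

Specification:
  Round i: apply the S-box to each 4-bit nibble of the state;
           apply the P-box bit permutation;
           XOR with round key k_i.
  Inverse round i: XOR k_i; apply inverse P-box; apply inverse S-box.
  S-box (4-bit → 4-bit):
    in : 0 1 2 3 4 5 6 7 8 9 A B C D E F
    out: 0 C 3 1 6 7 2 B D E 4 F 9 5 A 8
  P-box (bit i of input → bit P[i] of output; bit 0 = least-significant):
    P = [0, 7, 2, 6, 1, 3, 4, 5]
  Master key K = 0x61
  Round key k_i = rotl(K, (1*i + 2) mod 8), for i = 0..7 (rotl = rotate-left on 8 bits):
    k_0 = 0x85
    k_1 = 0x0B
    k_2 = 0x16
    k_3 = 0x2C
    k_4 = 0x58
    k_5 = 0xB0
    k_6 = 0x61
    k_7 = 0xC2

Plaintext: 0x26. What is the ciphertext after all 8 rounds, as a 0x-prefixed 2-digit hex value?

s_0 = plaintext = 0x26
s_1 = Round(s_0, k_0) = 0x0F
s_2 = Round(s_1, k_1) = 0x4B
s_3 = Round(s_2, k_2) = 0xCB
s_4 = Round(s_3, k_3) = 0xCB
s_5 = Round(s_4, k_4) = 0xBF
s_6 = Round(s_5, k_5) = 0xCA
s_7 = Round(s_6, k_6) = 0x47
s_8 = Round(s_7, k_7) = 0x1B

0x1B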